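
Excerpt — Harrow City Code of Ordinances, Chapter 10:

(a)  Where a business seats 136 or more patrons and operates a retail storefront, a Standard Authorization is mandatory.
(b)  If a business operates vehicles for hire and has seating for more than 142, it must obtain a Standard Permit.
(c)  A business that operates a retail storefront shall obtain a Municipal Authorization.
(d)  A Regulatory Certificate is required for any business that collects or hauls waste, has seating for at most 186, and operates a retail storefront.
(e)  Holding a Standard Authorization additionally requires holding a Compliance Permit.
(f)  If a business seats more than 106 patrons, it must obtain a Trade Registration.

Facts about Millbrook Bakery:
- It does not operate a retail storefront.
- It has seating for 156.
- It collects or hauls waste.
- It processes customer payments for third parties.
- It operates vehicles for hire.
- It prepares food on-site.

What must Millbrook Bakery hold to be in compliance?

(a) seating 156 ≥ 136; does not operate a retail storefront → Standard Authorization not required.
(b) operates vehicles for hire; seating 156 > 142 → Standard Permit required.
(c) does not operate a retail storefront → Municipal Authorization not required.
(d) collects or hauls waste; seating 156 ≤ 186; does not operate a retail storefront → Regulatory Certificate not required.
(e) Standard Authorization is not required → no effect.
(f) seating 156 > 106 → Trade Registration required.

Standard Permit, Trade Registration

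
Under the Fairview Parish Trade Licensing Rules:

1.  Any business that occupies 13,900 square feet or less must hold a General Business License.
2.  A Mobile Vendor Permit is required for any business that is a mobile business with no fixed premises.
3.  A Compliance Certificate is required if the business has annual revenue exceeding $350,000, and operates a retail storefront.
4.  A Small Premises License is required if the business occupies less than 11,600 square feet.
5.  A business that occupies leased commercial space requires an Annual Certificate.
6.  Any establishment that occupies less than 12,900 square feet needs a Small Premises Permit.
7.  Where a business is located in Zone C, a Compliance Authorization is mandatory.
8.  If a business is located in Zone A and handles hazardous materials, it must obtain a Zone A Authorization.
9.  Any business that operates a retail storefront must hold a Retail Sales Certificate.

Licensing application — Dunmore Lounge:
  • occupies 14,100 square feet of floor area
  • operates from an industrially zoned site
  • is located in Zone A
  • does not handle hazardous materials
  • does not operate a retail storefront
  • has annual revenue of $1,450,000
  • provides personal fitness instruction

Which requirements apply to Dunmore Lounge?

1. floor area 14,100 square feet > 13,900 square feet → General Business License not required.
2. operates from an industrially zoned site (not: is a mobile business with no fixed premises) → Mobile Vendor Permit not required.
3. revenue $1,450,000 > $350,000; does not operate a retail storefront → Compliance Certificate not required.
4. floor area 14,100 square feet ≥ 11,600 square feet → Small Premises License not required.
5. operates from an industrially zoned site (not: occupies leased commercial space) → Annual Certificate not required.
6. floor area 14,100 square feet ≥ 12,900 square feet → Small Premises Permit not required.
7. is located in Zone A (not: is located in Zone C) → Compliance Authorization not required.
8. is located in Zone A; does not handle hazardous materials → Zone A Authorization not required.
9. does not operate a retail storefront → Retail Sales Certificate not required.

None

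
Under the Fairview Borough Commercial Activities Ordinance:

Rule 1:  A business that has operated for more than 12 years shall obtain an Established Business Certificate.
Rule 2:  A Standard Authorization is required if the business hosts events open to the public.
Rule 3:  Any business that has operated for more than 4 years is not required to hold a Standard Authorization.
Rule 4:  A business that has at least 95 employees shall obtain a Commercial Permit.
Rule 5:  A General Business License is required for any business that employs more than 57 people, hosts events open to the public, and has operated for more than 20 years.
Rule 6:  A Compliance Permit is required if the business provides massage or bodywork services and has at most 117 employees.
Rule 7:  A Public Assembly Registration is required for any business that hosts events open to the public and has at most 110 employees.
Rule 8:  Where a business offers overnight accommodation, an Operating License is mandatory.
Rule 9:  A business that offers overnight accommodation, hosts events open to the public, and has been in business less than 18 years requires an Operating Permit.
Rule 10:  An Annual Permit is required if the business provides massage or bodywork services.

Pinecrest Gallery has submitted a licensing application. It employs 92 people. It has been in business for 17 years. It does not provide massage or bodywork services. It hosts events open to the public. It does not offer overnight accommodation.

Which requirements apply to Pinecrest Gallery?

Established Business Certificate, Public Assembly Registration

Rule 1: years in business 17 > 12 → Established Business Certificate required.
Rule 2: hosts events open to the public → Standard Authorization required.
Rule 3: years in business 17 > 4 → exempt from Standard Authorization.
Rule 4: employees 92 < 95 → Commercial Permit not required.
Rule 5: employees 92 > 57; hosts events open to the public; years in business 17 ≤ 20 → General Business License not required.
Rule 6: does not provide massage or bodywork services; employees 92 ≤ 117 → Compliance Permit not required.
Rule 7: hosts events open to the public; employees 92 ≤ 110 → Public Assembly Registration required.
Rule 8: does not offer overnight accommodation → Operating License not required.
Rule 9: does not offer overnight accommodation; hosts events open to the public; years in business 17 < 18 → Operating Permit not required.
Rule 10: does not provide massage or bodywork services → Annual Permit not required.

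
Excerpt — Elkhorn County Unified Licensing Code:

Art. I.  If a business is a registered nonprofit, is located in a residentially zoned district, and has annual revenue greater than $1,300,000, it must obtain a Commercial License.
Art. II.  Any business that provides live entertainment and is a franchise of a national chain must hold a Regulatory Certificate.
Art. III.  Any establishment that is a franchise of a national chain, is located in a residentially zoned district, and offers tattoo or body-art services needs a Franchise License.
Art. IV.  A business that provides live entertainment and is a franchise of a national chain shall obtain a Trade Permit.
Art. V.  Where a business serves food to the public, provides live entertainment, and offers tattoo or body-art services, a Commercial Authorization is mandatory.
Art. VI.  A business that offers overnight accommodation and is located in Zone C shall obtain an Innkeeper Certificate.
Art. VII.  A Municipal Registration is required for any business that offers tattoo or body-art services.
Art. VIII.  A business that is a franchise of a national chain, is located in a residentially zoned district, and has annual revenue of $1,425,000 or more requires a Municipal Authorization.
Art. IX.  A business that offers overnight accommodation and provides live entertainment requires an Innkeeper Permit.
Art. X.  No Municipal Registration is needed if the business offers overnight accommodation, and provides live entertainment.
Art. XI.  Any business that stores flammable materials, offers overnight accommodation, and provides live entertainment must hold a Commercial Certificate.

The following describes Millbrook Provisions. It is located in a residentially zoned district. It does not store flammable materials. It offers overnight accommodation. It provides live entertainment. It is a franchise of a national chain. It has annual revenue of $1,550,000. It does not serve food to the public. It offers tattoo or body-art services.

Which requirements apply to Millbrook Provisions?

Art. I. is a franchise of a national chain (not: is a registered nonprofit); is located in a residentially zoned district; revenue $1,550,000 > $1,300,000 → Commercial License not required.
Art. II. provides live entertainment; is a franchise of a national chain → Regulatory Certificate required.
Art. III. is a franchise of a national chain; is located in a residentially zoned district; offers tattoo or body-art services → Franchise License required.
Art. IV. provides live entertainment; is a franchise of a national chain → Trade Permit required.
Art. V. does not serve food to the public; provides live entertainment; offers tattoo or body-art services → Commercial Authorization not required.
Art. VI. offers overnight accommodation; is located in a residentially zoned district (not: is located in Zone C) → Innkeeper Certificate not required.
Art. VII. offers tattoo or body-art services → Municipal Registration required.
Art. VIII. is a franchise of a national chain; is located in a residentially zoned district; revenue $1,550,000 ≥ $1,425,000 → Municipal Authorization required.
Art. IX. offers overnight accommodation; provides live entertainment → Innkeeper Permit required.
Art. X. offers overnight accommodation; provides live entertainment → exempt from Municipal Registration.
Art. XI. does not store flammable materials; offers overnight accommodation; provides live entertainment → Commercial Certificate not required.

Franchise License, Innkeeper Permit, Municipal Authorization, Regulatory Certificate, Trade Permit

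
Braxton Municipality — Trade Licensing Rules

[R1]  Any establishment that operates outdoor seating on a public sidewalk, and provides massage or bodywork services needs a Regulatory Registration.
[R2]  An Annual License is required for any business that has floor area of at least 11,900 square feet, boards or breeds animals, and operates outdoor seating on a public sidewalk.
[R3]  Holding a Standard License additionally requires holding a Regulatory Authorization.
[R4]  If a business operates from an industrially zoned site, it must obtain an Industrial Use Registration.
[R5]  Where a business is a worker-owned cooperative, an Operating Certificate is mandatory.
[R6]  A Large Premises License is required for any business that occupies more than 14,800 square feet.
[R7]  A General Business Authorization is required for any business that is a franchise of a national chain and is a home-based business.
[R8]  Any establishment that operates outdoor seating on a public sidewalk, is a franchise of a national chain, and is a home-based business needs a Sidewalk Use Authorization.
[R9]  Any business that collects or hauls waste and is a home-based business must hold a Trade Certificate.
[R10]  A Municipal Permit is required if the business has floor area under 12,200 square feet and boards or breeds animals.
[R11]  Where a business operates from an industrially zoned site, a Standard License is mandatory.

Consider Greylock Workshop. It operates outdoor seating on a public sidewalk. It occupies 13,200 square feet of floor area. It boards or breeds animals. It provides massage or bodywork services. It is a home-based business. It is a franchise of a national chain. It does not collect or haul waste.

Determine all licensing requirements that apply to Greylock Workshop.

[R1] operates outdoor seating on a public sidewalk; provides massage or bodywork services → Regulatory Registration required.
[R2] floor area 13,200 square feet ≥ 11,900 square feet; boards or breeds animals; operates outdoor seating on a public sidewalk → Annual License required.
[R3] Standard License is not required → no effect.
[R4] is a home-based business (not: operates from an industrially zoned site) → Industrial Use Registration not required.
[R5] is a franchise of a national chain (not: is a worker-owned cooperative) → Operating Certificate not required.
[R6] floor area 13,200 square feet ≤ 14,800 square feet → Large Premises License not required.
[R7] is a franchise of a national chain; is a home-based business → General Business Authorization required.
[R8] operates outdoor seating on a public sidewalk; is a franchise of a national chain; is a home-based business → Sidewalk Use Authorization required.
[R9] does not collect or haul waste; is a home-based business → Trade Certificate not required.
[R10] floor area 13,200 square feet ≥ 12,200 square feet; boards or breeds animals → Municipal Permit not required.
[R11] is a home-based business (not: operates from an industrially zoned site) → Standard License not required.

Annual License, General Business Authorization, Regulatory Registration, Sidewalk Use Authorization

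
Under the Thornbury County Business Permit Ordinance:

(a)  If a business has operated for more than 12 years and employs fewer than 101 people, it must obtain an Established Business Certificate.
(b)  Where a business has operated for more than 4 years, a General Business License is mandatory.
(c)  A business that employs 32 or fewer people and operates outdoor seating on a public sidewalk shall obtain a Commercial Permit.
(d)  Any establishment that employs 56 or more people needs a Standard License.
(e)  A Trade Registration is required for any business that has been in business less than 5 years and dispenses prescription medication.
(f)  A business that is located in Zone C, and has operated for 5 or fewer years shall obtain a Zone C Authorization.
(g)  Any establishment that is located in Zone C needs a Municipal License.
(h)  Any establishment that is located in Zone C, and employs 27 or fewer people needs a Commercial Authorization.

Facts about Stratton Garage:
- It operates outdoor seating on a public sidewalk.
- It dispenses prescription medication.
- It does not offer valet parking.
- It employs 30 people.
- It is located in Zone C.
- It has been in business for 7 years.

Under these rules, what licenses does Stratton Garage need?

Commercial Permit, General Business License, Municipal License

(a) years in business 7 ≤ 12; employees 30 < 101 → Established Business Certificate not required.
(b) years in business 7 > 4 → General Business License required.
(c) employees 30 ≤ 32; operates outdoor seating on a public sidewalk → Commercial Permit required.
(d) employees 30 < 56 → Standard License not required.
(e) years in business 7 ≥ 5; dispenses prescription medication → Trade Registration not required.
(f) is located in Zone C; years in business 7 > 5 → Zone C Authorization not required.
(g) is located in Zone C → Municipal License required.
(h) is located in Zone C; employees 30 > 27 → Commercial Authorization not required.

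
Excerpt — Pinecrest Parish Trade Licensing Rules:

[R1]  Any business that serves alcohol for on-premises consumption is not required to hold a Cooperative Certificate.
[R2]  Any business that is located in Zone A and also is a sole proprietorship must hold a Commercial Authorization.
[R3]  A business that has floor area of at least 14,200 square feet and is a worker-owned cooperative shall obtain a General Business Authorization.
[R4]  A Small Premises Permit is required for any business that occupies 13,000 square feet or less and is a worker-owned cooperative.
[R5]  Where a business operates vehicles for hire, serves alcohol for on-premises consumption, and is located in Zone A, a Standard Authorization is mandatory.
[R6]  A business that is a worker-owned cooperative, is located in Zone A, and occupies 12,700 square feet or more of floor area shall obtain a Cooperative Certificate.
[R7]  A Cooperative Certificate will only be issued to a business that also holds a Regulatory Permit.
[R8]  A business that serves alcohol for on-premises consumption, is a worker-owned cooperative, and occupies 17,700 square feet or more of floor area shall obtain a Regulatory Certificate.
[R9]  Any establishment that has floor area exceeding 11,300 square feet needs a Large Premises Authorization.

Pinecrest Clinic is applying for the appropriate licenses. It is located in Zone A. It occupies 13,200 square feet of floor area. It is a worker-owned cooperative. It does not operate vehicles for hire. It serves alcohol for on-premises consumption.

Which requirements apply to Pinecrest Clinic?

Large Premises Authorization

[R1] serves alcohol for on-premises consumption → exempt from Cooperative Certificate.
[R2] is located in Zone A; is a worker-owned cooperative (not: is a sole proprietorship) → Commercial Authorization not required.
[R3] floor area 13,200 square feet < 14,200 square feet; is a worker-owned cooperative → General Business Authorization not required.
[R4] floor area 13,200 square feet > 13,000 square feet; is a worker-owned cooperative → Small Premises Permit not required.
[R5] does not operate vehicles for hire; serves alcohol for on-premises consumption; is located in Zone A → Standard Authorization not required.
[R6] is a worker-owned cooperative; is located in Zone A; floor area 13,200 square feet ≥ 12,700 square feet → Cooperative Certificate required.
[R7] Cooperative Certificate is not required → no effect.
[R8] serves alcohol for on-premises consumption; is a worker-owned cooperative; floor area 13,200 square feet < 17,700 square feet → Regulatory Certificate not required.
[R9] floor area 13,200 square feet > 11,300 square feet → Large Premises Authorization required.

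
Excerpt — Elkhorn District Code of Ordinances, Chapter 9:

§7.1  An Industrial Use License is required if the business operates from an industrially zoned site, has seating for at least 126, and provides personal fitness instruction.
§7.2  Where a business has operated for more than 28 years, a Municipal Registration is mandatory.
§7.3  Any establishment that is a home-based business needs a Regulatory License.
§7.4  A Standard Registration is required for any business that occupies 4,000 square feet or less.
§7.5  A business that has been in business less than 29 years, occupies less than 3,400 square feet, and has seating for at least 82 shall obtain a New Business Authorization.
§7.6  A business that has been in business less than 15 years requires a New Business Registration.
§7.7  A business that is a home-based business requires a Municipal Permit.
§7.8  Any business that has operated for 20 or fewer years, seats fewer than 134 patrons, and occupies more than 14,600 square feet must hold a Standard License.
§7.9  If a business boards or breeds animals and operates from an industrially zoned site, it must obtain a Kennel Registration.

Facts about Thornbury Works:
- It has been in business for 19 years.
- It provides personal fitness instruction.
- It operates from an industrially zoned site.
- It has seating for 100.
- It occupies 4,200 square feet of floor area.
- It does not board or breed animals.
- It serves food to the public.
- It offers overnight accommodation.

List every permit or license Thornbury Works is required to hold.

§7.1 operates from an industrially zoned site; seating 100 < 126; provides personal fitness instruction → Industrial Use License not required.
§7.2 years in business 19 ≤ 28 → Municipal Registration not required.
§7.3 operates from an industrially zoned site (not: is a home-based business) → Regulatory License not required.
§7.4 floor area 4,200 square feet > 4,000 square feet → Standard Registration not required.
§7.5 years in business 19 < 29; floor area 4,200 square feet ≥ 3,400 square feet; seating 100 ≥ 82 → New Business Authorization not required.
§7.6 years in business 19 ≥ 15 → New Business Registration not required.
§7.7 operates from an industrially zoned site (not: is a home-based business) → Municipal Permit not required.
§7.8 years in business 19 ≤ 20; seating 100 < 134; floor area 4,200 square feet ≤ 14,600 square feet → Standard License not required.
§7.9 does not board or breed animals; operates from an industrially zoned site → Kennel Registration not required.

None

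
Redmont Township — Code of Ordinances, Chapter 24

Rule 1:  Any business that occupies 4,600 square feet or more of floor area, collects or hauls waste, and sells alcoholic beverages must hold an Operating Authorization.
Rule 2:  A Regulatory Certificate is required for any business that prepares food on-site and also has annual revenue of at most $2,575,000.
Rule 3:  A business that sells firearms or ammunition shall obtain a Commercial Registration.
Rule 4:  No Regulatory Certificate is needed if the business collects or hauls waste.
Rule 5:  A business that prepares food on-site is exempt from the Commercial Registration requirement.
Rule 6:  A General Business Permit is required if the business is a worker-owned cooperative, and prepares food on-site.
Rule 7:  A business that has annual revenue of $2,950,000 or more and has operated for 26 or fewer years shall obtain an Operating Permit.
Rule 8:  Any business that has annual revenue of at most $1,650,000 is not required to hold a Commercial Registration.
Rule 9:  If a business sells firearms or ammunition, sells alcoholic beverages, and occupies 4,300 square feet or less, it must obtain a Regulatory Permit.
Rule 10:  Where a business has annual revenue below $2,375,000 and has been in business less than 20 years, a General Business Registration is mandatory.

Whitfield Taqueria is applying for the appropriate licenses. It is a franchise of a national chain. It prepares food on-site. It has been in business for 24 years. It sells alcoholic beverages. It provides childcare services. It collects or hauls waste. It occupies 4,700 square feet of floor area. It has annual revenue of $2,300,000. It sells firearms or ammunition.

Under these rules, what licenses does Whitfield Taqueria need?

Rule 1: floor area 4,700 square feet ≥ 4,600 square feet; collects or hauls waste; sells alcoholic beverages → Operating Authorization required.
Rule 2: prepares food on-site; revenue $2,300,000 ≤ $2,575,000 → Regulatory Certificate required.
Rule 3: sells firearms or ammunition → Commercial Registration required.
Rule 4: collects or hauls waste → exempt from Regulatory Certificate.
Rule 5: prepares food on-site → exempt from Commercial Registration.
Rule 6: is a franchise of a national chain (not: is a worker-owned cooperative); prepares food on-site → General Business Permit not required.
Rule 7: revenue $2,300,000 < $2,950,000; years in business 24 ≤ 26 → Operating Permit not required.
Rule 8: revenue $2,300,000 > $1,650,000 → Commercial Registration exemption does not apply.
Rule 9: sells firearms or ammunition; sells alcoholic beverages; floor area 4,700 square feet > 4,300 square feet → Regulatory Permit not required.
Rule 10: revenue $2,300,000 < $2,375,000; years in business 24 ≥ 20 → General Business Registration not required.

Operating Authorization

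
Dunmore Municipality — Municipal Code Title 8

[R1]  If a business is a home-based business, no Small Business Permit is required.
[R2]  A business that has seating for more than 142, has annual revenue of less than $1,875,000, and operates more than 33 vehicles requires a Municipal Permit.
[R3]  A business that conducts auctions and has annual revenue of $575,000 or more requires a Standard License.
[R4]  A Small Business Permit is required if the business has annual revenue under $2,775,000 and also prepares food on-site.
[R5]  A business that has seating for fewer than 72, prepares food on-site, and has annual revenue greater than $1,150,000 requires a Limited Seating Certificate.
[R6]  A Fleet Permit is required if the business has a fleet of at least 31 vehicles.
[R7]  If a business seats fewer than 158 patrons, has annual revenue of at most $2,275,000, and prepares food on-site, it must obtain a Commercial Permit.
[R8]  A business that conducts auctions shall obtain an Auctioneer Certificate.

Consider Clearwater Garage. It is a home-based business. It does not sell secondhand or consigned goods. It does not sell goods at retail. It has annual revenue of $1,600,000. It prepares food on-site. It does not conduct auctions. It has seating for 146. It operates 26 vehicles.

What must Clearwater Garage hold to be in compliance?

Commercial Permit

[R1] is a home-based business → exempt from Small Business Permit.
[R2] seating 146 > 142; revenue $1,600,000 < $1,875,000; vehicles 26 ≤ 33 → Municipal Permit not required.
[R3] does not conduct auctions; revenue $1,600,000 ≥ $575,000 → Standard License not required.
[R4] revenue $1,600,000 < $2,775,000; prepares food on-site → Small Business Permit required.
[R5] seating 146 ≥ 72; prepares food on-site; revenue $1,600,000 > $1,150,000 → Limited Seating Certificate not required.
[R6] vehicles 26 < 31 → Fleet Permit not required.
[R7] seating 146 < 158; revenue $1,600,000 ≤ $2,275,000; prepares food on-site → Commercial Permit required.
[R8] does not conduct auctions → Auctioneer Certificate not required.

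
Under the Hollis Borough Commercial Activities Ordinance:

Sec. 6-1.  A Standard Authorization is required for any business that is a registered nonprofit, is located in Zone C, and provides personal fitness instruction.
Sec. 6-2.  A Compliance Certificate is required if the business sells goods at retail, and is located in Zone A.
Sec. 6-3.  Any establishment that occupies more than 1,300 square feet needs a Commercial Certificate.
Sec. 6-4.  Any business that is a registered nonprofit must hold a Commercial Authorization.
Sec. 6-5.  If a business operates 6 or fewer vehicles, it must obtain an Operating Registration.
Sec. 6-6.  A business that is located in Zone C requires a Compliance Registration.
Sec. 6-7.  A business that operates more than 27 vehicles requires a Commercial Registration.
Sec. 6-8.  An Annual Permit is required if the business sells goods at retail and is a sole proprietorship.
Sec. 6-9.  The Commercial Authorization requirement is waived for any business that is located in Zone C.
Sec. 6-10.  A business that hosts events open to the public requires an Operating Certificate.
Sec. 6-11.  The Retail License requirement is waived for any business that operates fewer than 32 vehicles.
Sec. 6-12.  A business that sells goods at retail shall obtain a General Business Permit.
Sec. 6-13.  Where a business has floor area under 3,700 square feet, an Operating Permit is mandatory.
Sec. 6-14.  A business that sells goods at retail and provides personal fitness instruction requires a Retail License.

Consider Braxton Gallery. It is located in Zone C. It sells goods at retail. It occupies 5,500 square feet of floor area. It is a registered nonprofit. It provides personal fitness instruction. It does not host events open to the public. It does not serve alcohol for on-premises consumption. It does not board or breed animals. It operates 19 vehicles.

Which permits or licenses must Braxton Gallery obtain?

Commercial Certificate, Compliance Registration, General Business Permit, Standard Authorization

Sec. 6-1. is a registered nonprofit; is located in Zone C; provides personal fitness instruction → Standard Authorization required.
Sec. 6-2. sells goods at retail; is located in Zone C (not: is located in Zone A) → Compliance Certificate not required.
Sec. 6-3. floor area 5,500 square feet > 1,300 square feet → Commercial Certificate required.
Sec. 6-4. is a registered nonprofit → Commercial Authorization required.
Sec. 6-5. vehicles 19 > 6 → Operating Registration not required.
Sec. 6-6. is located in Zone C → Compliance Registration required.
Sec. 6-7. vehicles 19 ≤ 27 → Commercial Registration not required.
Sec. 6-8. sells goods at retail; is a registered nonprofit (not: is a sole proprietorship) → Annual Permit not required.
Sec. 6-9. is located in Zone C → exempt from Commercial Authorization.
Sec. 6-10. does not host events open to the public → Operating Certificate not required.
Sec. 6-11. vehicles 19 < 32 → exempt from Retail License.
Sec. 6-12. sells goods at retail → General Business Permit required.
Sec. 6-13. floor area 5,500 square feet ≥ 3,700 square feet → Operating Permit not required.
Sec. 6-14. sells goods at retail; provides personal fitness instruction → Retail License required.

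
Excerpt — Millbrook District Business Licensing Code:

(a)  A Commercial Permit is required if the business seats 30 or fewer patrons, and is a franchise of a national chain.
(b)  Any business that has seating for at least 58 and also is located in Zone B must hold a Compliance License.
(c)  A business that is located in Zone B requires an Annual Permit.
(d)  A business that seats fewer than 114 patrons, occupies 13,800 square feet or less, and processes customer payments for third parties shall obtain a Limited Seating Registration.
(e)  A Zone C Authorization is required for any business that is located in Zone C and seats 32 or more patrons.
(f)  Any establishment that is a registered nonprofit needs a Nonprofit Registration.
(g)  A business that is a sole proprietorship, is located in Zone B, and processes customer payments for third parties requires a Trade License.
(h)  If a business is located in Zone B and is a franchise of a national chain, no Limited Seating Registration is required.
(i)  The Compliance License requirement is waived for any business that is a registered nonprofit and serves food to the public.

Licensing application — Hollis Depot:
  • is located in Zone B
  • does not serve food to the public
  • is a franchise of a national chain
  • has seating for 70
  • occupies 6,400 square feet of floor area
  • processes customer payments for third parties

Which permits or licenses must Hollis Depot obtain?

Annual Permit, Compliance License

(a) seating 70 > 30; is a franchise of a national chain → Commercial Permit not required.
(b) seating 70 ≥ 58; is located in Zone B → Compliance License required.
(c) is located in Zone B → Annual Permit required.
(d) seating 70 < 114; floor area 6,400 square feet ≤ 13,800 square feet; processes customer payments for third parties → Limited Seating Registration required.
(e) is located in Zone B (not: is located in Zone C); seating 70 ≥ 32 → Zone C Authorization not required.
(f) is a franchise of a national chain (not: is a registered nonprofit) → Nonprofit Registration not required.
(g) is a franchise of a national chain (not: is a sole proprietorship); is located in Zone B; processes customer payments for third parties → Trade License not required.
(h) is located in Zone B; is a franchise of a national chain → exempt from Limited Seating Registration.
(i) is a franchise of a national chain (not: is a registered nonprofit); does not serve food to the public → Compliance License exemption does not apply.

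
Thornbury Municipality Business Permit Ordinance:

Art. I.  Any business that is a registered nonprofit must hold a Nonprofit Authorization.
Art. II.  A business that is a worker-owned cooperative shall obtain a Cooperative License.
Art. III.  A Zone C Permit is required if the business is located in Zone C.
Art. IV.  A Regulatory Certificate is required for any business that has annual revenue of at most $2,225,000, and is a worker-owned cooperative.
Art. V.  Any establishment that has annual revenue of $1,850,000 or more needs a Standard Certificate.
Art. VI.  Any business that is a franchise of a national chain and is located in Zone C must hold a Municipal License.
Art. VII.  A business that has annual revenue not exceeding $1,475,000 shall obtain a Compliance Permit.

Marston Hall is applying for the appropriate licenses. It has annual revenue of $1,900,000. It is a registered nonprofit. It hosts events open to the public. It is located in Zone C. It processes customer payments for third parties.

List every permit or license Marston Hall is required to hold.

Art. I. is a registered nonprofit → Nonprofit Authorization required.
Art. II. is a registered nonprofit (not: is a worker-owned cooperative) → Cooperative License not required.
Art. III. is located in Zone C → Zone C Permit required.
Art. IV. revenue $1,900,000 ≤ $2,225,000; is a registered nonprofit (not: is a worker-owned cooperative) → Regulatory Certificate not required.
Art. V. revenue $1,900,000 ≥ $1,850,000 → Standard Certificate required.
Art. VI. is a registered nonprofit (not: is a franchise of a national chain); is located in Zone C → Municipal License not required.
Art. VII. revenue $1,900,000 > $1,475,000 → Compliance Permit not required.

Nonprofit Authorization, Standard Certificate, Zone C Permit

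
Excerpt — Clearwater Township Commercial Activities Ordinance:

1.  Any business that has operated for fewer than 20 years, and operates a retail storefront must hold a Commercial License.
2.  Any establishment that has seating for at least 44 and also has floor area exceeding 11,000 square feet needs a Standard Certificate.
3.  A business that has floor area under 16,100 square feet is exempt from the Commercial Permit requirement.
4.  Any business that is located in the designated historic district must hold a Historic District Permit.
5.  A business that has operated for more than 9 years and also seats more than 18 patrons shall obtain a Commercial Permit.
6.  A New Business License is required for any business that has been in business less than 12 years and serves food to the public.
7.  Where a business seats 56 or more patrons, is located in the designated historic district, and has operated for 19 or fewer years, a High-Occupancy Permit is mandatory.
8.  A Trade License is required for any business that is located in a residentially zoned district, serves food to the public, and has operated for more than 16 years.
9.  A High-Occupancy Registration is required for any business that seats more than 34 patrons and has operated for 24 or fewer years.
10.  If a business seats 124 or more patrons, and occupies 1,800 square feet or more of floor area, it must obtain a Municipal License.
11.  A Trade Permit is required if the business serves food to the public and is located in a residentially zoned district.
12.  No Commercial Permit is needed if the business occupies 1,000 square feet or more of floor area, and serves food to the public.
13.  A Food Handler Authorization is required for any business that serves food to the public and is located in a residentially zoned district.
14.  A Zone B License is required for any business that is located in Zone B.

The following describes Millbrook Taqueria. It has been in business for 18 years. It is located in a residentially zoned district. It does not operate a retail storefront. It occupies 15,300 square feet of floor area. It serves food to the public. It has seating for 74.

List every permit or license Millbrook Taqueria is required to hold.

Food Handler Authorization, High-Occupancy Registration, Standard Certificate, Trade License, Trade Permit

1. years in business 18 < 20; does not operate a retail storefront → Commercial License not required.
2. seating 74 ≥ 44; floor area 15,300 square feet > 11,000 square feet → Standard Certificate required.
3. floor area 15,300 square feet < 16,100 square feet → exempt from Commercial Permit.
4. is located in a residentially zoned district (not: is located in the designated historic district) → Historic District Permit not required.
5. years in business 18 > 9; seating 74 > 18 → Commercial Permit required.
6. years in business 18 ≥ 12; serves food to the public → New Business License not required.
7. seating 74 ≥ 56; is located in a residentially zoned district (not: is located in the designated historic district); years in business 18 ≤ 19 → High-Occupancy Permit not required.
8. is located in a residentially zoned district; serves food to the public; years in business 18 > 16 → Trade License required.
9. seating 74 > 34; years in business 18 ≤ 24 → High-Occupancy Registration required.
10. seating 74 < 124; floor area 15,300 square feet ≥ 1,800 square feet → Municipal License not required.
11. serves food to the public; is located in a residentially zoned district → Trade Permit required.
12. floor area 15,300 square feet ≥ 1,000 square feet; serves food to the public → exempt from Commercial Permit.
13. serves food to the public; is located in a residentially zoned district → Food Handler Authorization required.
14. is located in a residentially zoned district (not: is located in Zone B) → Zone B License not required.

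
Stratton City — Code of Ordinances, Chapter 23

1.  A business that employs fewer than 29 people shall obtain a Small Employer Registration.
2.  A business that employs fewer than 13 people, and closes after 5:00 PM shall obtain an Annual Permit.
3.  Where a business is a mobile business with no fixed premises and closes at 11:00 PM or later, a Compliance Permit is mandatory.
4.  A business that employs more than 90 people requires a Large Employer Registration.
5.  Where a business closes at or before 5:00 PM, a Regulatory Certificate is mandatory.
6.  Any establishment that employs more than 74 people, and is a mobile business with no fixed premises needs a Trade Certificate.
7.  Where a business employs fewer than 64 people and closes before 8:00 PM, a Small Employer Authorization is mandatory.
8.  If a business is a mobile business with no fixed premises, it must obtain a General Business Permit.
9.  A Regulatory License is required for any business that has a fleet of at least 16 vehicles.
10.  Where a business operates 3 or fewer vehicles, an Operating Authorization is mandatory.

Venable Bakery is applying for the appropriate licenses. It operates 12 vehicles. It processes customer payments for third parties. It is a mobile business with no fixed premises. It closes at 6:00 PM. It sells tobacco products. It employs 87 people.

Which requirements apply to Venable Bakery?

1. employees 87 ≥ 29 → Small Employer Registration not required.
2. employees 87 ≥ 13; closes 6:00 PM, after 5:00 PM → Annual Permit not required.
3. is a mobile business with no fixed premises; closes 6:00 PM, at/before 11:00 PM → Compliance Permit not required.
4. employees 87 ≤ 90 → Large Employer Registration not required.
5. closes 6:00 PM, after 5:00 PM → Regulatory Certificate not required.
6. employees 87 > 74; is a mobile business with no fixed premises → Trade Certificate required.
7. employees 87 ≥ 64; closes 6:00 PM, at/before 8:00 PM → Small Employer Authorization not required.
8. is a mobile business with no fixed premises → General Business Permit required.
9. vehicles 12 < 16 → Regulatory License not required.
10. vehicles 12 > 3 → Operating Authorization not required.

General Business Permit, Trade Certificate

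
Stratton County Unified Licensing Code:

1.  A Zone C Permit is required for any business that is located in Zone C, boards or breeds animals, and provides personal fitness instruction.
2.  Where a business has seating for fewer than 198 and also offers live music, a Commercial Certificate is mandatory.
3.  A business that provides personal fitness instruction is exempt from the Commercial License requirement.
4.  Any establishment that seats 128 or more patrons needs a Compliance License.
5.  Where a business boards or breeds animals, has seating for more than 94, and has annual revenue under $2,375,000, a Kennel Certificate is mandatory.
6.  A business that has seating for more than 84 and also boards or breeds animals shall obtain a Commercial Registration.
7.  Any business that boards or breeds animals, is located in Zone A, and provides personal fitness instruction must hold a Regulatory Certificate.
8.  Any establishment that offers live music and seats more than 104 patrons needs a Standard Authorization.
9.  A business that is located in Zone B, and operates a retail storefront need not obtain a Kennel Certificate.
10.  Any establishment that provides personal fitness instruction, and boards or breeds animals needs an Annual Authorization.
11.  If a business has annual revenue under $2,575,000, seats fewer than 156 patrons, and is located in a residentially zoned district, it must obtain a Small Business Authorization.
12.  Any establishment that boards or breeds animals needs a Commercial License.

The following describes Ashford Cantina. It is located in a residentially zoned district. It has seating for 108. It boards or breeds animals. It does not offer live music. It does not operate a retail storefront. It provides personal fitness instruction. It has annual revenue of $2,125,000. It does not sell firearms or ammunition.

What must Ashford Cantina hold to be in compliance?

Annual Authorization, Commercial Registration, Kennel Certificate, Small Business Authorization

1. is located in a residentially zoned district (not: is located in Zone C); boards or breeds animals; provides personal fitness instruction → Zone C Permit not required.
2. seating 108 < 198; does not offer live music → Commercial Certificate not required.
3. provides personal fitness instruction → exempt from Commercial License.
4. seating 108 < 128 → Compliance License not required.
5. boards or breeds animals; seating 108 > 94; revenue $2,125,000 < $2,375,000 → Kennel Certificate required.
6. seating 108 > 84; boards or breeds animals → Commercial Registration required.
7. boards or breeds animals; is located in a residentially zoned district (not: is located in Zone A); provides personal fitness instruction → Regulatory Certificate not required.
8. does not offer live music; seating 108 > 104 → Standard Authorization not required.
9. is located in a residentially zoned district (not: is located in Zone B); does not operate a retail storefront → Kennel Certificate exemption does not apply.
10. provides personal fitness instruction; boards or breeds animals → Annual Authorization required.
11. revenue $2,125,000 < $2,575,000; seating 108 < 156; is located in a residentially zoned district → Small Business Authorization required.
12. boards or breeds animals → Commercial License required.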